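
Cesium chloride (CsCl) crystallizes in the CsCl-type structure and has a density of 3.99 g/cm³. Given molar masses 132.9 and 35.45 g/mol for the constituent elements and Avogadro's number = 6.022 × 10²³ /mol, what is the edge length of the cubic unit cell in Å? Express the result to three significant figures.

M(CsCl) = 168.35 g/mol; Z = 1 formula unit per cell.
a³ = Z·M/(N_A·ρ) = 1 × 168.35 / (6.022 × 10²³ × 3.99) = 7.006 × 10^-23 cm³, so a = 4.123 × 10^-8 cm = 4.12 Å.

4.12 Å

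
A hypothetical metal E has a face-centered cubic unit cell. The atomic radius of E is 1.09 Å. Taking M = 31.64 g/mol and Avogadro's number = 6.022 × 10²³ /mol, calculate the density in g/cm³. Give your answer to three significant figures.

In an FCC lattice, atoms touch along the face diagonal, so √2·a = 4r, giving a = 3.083 Å = 3.083 × 10^-8 cm.
With Z = 4, ρ = Z·M/(N_A·a³) = 4 × 31.64 / (6.022 × 10²³ × 2.930 × 10^-23) = 7.172 g/cm³.

7.17 g/cm³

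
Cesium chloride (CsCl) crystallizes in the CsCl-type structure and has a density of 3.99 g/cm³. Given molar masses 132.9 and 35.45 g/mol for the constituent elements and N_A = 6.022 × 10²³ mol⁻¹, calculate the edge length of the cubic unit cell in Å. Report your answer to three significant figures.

4.12 Å

M(CsCl) = 168.35 g/mol; Z = 1 formula unit per cell.
a³ = Z·M/(N_A·ρ) = 1 × 168.35 / (6.022 × 10²³ × 3.99) = 7.006 × 10^-23 cm³, so a = 4.123 × 10^-8 cm = 4.12 Å.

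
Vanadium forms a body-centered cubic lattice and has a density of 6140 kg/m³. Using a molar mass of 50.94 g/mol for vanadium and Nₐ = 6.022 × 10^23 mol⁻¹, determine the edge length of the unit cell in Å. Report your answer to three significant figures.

With Z = 2 atoms per BCC cell, a³ = Z·M/(N_A·ρ) = 2 × 50.94 / (6.022 × 10²³ × 6.140 g/cm³) = 2.755 × 10^-23 cm³.
a = (2.755 × 10^-23)^(1/3) = 3.020 × 10^-8 cm = 3.02 Å.

3.02 Å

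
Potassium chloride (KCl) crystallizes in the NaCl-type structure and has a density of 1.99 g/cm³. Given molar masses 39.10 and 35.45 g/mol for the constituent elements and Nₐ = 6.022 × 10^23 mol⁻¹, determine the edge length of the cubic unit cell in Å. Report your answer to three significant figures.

M(KCl) = 74.55 g/mol; Z = 4 formula units per cell.
a³ = Z·M/(N_A·ρ) = 4 × 74.55 / (6.022 × 10²³ × 1.99) = 2.488 × 10^-22 cm³, so a = 6.290 × 10^-8 cm = 6.29 Å.

6.29 Å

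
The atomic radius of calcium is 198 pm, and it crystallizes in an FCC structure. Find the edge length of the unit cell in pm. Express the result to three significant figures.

In an FCC lattice, atoms touch along the face diagonal, so √2·a = 4r.
a = 4r/√2 = 4 × 198 / 1.4142 = 560 pm.

560 pm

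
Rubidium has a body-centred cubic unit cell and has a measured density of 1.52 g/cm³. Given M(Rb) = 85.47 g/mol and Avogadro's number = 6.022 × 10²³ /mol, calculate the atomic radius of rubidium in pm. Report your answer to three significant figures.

For a BCC cell (Z = 2), a³ = Z·M/(N_A·ρ) = 2 × 85.47 / (6.022 × 10²³ × 1.520) = 1.867 × 10^-22 cm³, so a = 5.716 × 10^-8 cm = 571.6 pm.
Atoms touch along the body diagonal, so √3·a = 4r, so r = 0.4330 × a = 248 pm.

248 pm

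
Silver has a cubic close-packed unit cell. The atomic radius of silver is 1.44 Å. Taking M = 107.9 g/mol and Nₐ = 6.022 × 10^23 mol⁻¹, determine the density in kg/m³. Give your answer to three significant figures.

10600 kg/m³

In an FCC lattice, atoms touch along the face diagonal, so √2·a = 4r, giving a = 4.073 Å = 4.073 × 10^-8 cm.
With Z = 4, ρ = Z·M/(N_A·a³) = 4 × 107.9 / (6.022 × 10²³ × 6.757 × 10^-23) = 10.61 g/cm³ = 10600 kg/m³.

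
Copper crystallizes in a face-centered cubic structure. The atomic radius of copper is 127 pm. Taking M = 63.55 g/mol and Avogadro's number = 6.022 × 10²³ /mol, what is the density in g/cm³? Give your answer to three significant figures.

9.11 g/cm³

In an FCC lattice, atoms touch along the face diagonal, so √2·a = 4r, giving a = 359.2 pm = 3.592 × 10^-8 cm.
With Z = 4, ρ = Z·M/(N_A·a³) = 4 × 63.55 / (6.022 × 10²³ × 4.635 × 10^-23) = 9.107 g/cm³.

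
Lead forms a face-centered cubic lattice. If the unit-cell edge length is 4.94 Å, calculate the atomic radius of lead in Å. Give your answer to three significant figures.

1.75 Å

In an FCC lattice, atoms touch along the face diagonal, so √2·a = 4r.
r = √2·a/4 = 1.4142 × 4.94 / 4 = 1.75 Å.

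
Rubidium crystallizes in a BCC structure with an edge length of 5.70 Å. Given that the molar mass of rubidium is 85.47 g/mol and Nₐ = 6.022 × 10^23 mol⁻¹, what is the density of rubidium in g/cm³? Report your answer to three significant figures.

A BCC unit cell contains Z = 2 atoms.
Cell volume: a³ = (5.70 Å)³ = (5.700 × 10^-8 cm)³ = 1.852 × 10^-22 cm³.
ρ = Z·M/(N_A·a³) = 2 × 85.47 / (6.022 × 10²³ × 1.852 × 10^-22) = 1.533 g/cm³.

1.53 g/cm³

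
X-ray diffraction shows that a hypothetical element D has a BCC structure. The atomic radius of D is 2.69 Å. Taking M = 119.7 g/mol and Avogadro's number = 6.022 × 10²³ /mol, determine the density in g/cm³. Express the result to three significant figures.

In a BCC lattice, atoms touch along the body diagonal, so √3·a = 4r, giving a = 6.212 Å = 6.212 × 10^-8 cm.
With Z = 2, ρ = Z·M/(N_A·a³) = 2 × 119.7 / (6.022 × 10²³ × 2.397 × 10^-22) = 1.658 g/cm³.

1.66 g/cm³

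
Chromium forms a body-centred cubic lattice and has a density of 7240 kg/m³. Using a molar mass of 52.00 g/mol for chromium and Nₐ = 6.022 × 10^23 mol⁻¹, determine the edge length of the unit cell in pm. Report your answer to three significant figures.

288 pm

With Z = 2 atoms per BCC cell, a³ = Z·M/(N_A·ρ) = 2 × 52.00 / (6.022 × 10²³ × 7.240 g/cm³) = 2.385 × 10^-23 cm³.
a = (2.385 × 10^-23)^(1/3) = 2.879 × 10^-8 cm = 288 pm.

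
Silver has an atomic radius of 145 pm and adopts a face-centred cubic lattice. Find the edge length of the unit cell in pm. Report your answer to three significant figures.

In an FCC lattice, atoms touch along the face diagonal, so √2·a = 4r.
a = 4r/√2 = 4 × 145 / 1.4142 = 410 pm.

410 pm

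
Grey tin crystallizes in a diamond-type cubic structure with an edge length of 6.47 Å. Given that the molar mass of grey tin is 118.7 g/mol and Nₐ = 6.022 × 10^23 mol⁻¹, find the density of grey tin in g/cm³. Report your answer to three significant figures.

5.82 g/cm³

A diamond cubic unit cell contains Z = 8 atoms.
Cell volume: a³ = (6.47 Å)³ = (6.470 × 10^-8 cm)³ = 2.708 × 10^-22 cm³.
ρ = Z·M/(N_A·a³) = 8 × 118.7 / (6.022 × 10²³ × 2.708 × 10^-22) = 5.822 g/cm³.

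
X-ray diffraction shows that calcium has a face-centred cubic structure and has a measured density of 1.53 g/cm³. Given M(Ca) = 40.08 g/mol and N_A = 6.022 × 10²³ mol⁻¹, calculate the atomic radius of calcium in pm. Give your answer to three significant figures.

For an FCC cell (Z = 4), a³ = Z·M/(N_A·ρ) = 4 × 40.08 / (6.022 × 10²³ × 1.530) = 1.740 × 10^-22 cm³, so a = 5.583 × 10^-8 cm = 558.3 pm.
Atoms touch along the face diagonal, so √2·a = 4r, so r = 0.3536 × a = 197 pm.

197 pm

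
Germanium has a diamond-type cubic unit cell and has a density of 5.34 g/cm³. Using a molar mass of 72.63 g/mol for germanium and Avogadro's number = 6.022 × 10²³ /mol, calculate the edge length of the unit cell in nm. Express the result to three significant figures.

0.565 nm

With Z = 8 atoms per diamond cubic cell, a³ = Z·M/(N_A·ρ) = 8 × 72.63 / (6.022 × 10²³ × 5.340 g/cm³) = 1.807 × 10^-22 cm³.
a = (1.807 × 10^-22)^(1/3) = 5.653 × 10^-8 cm = 0.565 nm.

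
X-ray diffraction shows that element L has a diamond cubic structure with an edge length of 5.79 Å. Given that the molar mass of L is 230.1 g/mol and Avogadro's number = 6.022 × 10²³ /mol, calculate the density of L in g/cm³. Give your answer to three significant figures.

15.7 g/cm³

A diamond cubic unit cell contains Z = 8 atoms.
Cell volume: a³ = (5.79 Å)³ = (5.790 × 10^-8 cm)³ = 1.941 × 10^-22 cm³.
ρ = Z·M/(N_A·a³) = 8 × 230.1 / (6.022 × 10²³ × 1.941 × 10^-22) = 15.75 g/cm³.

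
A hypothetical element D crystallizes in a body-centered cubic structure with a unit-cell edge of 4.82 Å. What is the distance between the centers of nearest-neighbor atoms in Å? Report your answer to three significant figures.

In a BCC structure, atoms touch along the body diagonal, so √3·a = 4r; the nearest-neighbor distance equals 2r = 0.8660·a.
d = 0.8660 × 4.82 = 4.17 Å.

4.17 Å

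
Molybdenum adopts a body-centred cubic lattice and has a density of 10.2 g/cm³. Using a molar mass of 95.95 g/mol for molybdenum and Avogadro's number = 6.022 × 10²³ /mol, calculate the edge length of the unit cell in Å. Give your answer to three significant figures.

3.15 Å

With Z = 2 atoms per BCC cell, a³ = Z·M/(N_A·ρ) = 2 × 95.95 / (6.022 × 10²³ × 10.20 g/cm³) = 3.124 × 10^-23 cm³.
a = (3.124 × 10^-23)^(1/3) = 3.150 × 10^-8 cm = 3.15 Å.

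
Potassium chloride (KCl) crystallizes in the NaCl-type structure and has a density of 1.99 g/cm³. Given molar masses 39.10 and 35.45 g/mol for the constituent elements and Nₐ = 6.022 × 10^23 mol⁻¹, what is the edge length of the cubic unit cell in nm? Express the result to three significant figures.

0.629 nm

M(KCl) = 74.55 g/mol; Z = 4 formula units per cell.
a³ = Z·M/(N_A·ρ) = 4 × 74.55 / (6.022 × 10²³ × 1.99) = 2.488 × 10^-22 cm³, so a = 6.290 × 10^-8 cm = 0.629 nm.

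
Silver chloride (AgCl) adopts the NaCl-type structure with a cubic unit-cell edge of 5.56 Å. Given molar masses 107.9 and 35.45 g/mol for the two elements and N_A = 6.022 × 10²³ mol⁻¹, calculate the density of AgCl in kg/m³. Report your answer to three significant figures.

5540 kg/m³

The NaCl-type structure contains Z = 4 formula units per cell; M(AgCl) = 107.9 + 35.45 = 143.35 g/mol.
a³ = (5.560 × 10^-8 cm)³ = 1.719 × 10^-22 cm³.
ρ = 4 × 143.35 / (6.022 × 10²³ × 1.719 × 10^-22) = 5.540 g/cm³ = 5540 kg/m³.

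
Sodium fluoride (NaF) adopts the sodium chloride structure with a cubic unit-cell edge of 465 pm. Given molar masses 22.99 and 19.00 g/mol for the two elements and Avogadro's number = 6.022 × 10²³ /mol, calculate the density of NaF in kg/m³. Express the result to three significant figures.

The sodium chloride structure contains Z = 4 formula units per cell; M(NaF) = 22.99 + 19.00 = 41.99 g/mol.
a³ = (4.650 × 10^-8 cm)³ = 1.005 × 10^-22 cm³.
ρ = 4 × 41.99 / (6.022 × 10²³ × 1.005 × 10^-22) = 2.774 g/cm³ = 2770 kg/m³.

2770 kg/m³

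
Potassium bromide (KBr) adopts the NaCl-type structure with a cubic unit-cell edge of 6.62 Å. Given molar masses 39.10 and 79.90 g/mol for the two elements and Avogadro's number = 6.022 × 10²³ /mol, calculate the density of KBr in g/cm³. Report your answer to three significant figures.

2.72 g/cm³

The NaCl-type structure contains Z = 4 formula units per cell; M(KBr) = 39.10 + 79.90 = 119.0 g/mol.
a³ = (6.620 × 10^-8 cm)³ = 2.901 × 10^-22 cm³.
ρ = 4 × 119.0 / (6.022 × 10²³ × 2.901 × 10^-22) = 2.725 g/cm³.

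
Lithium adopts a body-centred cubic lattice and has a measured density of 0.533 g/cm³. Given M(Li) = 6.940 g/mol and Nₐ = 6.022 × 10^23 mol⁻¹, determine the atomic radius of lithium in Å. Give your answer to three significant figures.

1.52 Å

For a BCC cell (Z = 2), a³ = Z·M/(N_A·ρ) = 2 × 6.940 / (6.022 × 10²³ × 0.5330) = 4.324 × 10^-23 cm³, so a = 3.510 × 10^-8 cm = 3.510 Å.
Atoms touch along the body diagonal, so √3·a = 4r, so r = 0.4330 × a = 1.52 Å.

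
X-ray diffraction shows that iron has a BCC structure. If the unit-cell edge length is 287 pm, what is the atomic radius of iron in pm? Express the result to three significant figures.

124 pm

In a BCC lattice, atoms touch along the body diagonal, so √3·a = 4r.
r = √3·a/4 = 1.7321 × 287 / 4 = 124 pm.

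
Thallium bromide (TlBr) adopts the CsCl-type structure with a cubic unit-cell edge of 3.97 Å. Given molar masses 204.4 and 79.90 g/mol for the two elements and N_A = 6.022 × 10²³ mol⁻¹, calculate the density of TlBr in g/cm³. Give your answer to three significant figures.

7.55 g/cm³

The CsCl-type structure contains Z = 1 formula unit per cell; M(TlBr) = 204.4 + 79.90 = 284.3 g/mol.
a³ = (3.970 × 10^-8 cm)³ = 6.257 × 10^-23 cm³.
ρ = 1 × 284.3 / (6.022 × 10²³ × 6.257 × 10^-23) = 7.545 g/cm³.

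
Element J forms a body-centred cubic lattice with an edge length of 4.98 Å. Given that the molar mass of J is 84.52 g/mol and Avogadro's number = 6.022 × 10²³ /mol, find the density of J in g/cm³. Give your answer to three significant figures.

2.27 g/cm³

A BCC unit cell contains Z = 2 atoms.
Cell volume: a³ = (4.98 Å)³ = (4.980 × 10^-8 cm)³ = 1.235 × 10^-22 cm³.
ρ = Z·M/(N_A·a³) = 2 × 84.52 / (6.022 × 10²³ × 1.235 × 10^-22) = 2.273 g/cm³.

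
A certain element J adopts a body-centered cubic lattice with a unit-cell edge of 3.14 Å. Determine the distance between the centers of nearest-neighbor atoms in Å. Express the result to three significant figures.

2.72 Å

In a BCC structure, atoms touch along the body diagonal, so √3·a = 4r; the nearest-neighbor distance equals 2r = 0.8660·a.
d = 0.8660 × 3.14 = 2.72 Å.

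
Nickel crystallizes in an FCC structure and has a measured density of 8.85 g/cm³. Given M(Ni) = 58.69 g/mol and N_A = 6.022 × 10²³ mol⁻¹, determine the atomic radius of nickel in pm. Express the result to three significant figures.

For an FCC cell (Z = 4), a³ = Z·M/(N_A·ρ) = 4 × 58.69 / (6.022 × 10²³ × 8.850) = 4.405 × 10^-23 cm³, so a = 3.532 × 10^-8 cm = 353.2 pm.
Atoms touch along the face diagonal, so √2·a = 4r, so r = 0.3536 × a = 125 pm.

125 pm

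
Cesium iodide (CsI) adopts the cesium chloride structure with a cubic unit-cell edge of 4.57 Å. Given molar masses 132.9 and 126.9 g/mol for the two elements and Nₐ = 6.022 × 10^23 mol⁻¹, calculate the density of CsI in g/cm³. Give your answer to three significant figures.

The cesium chloride structure contains Z = 1 formula unit per cell; M(CsI) = 132.9 + 126.9 = 259.8 g/mol.
a³ = (4.570 × 10^-8 cm)³ = 9.544 × 10^-23 cm³.
ρ = 1 × 259.8 / (6.022 × 10²³ × 9.544 × 10^-23) = 4.520 g/cm³.

4.52 g/cm³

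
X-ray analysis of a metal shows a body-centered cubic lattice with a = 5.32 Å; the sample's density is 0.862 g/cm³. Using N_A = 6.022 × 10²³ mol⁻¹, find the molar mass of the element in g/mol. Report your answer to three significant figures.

A BCC cell has Z = 2 atoms; a = 5.320 × 10^-8 cm.
M = ρ·N_A·a³/Z = 0.862 × 6.022 × 10²³ × 1.506 × 10^-22 / 2 = 39.1 g/mol.

39.1 g/mol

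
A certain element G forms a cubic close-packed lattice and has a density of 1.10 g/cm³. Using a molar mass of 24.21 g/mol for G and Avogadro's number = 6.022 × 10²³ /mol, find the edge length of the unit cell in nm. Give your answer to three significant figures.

0.527 nm

With Z = 4 atoms per FCC cell, a³ = Z·M/(N_A·ρ) = 4 × 24.21 / (6.022 × 10²³ × 1.100 g/cm³) = 1.462 × 10^-22 cm³.
a = (1.462 × 10^-22)^(1/3) = 5.268 × 10^-8 cm = 0.527 nm.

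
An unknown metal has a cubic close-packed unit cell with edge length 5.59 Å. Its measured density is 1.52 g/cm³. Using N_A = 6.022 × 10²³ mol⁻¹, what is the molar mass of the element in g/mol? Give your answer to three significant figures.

An FCC cell has Z = 4 atoms; a = 5.590 × 10^-8 cm.
M = ρ·N_A·a³/Z = 1.52 × 6.022 × 10²³ × 1.747 × 10^-22 / 4 = 40.0 g/mol.

40.0 g/mol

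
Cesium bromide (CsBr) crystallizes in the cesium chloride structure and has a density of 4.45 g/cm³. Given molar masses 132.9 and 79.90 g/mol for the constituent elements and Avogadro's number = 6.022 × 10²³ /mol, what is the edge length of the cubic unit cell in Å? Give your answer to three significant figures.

4.30 Å

M(CsBr) = 212.8 g/mol; Z = 1 formula unit per cell.
a³ = Z·M/(N_A·ρ) = 1 × 212.8 / (6.022 × 10²³ × 4.45) = 7.941 × 10^-23 cm³, so a = 4.298 × 10^-8 cm = 4.30 Å.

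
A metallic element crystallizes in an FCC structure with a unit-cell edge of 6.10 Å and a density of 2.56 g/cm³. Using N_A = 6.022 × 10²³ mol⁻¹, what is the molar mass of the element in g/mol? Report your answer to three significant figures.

87.5 g/mol

An FCC cell has Z = 4 atoms; a = 6.100 × 10^-8 cm.
M = ρ·N_A·a³/Z = 2.56 × 6.022 × 10²³ × 2.270 × 10^-22 / 4 = 87.5 g/mol.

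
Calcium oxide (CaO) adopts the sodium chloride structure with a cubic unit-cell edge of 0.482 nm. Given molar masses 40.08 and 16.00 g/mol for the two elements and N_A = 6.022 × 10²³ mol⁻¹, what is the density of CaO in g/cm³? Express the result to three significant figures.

3.33 g/cm³

The sodium chloride structure contains Z = 4 formula units per cell; M(CaO) = 40.08 + 16.00 = 56.08 g/mol.
a³ = (4.820 × 10^-8 cm)³ = 1.120 × 10^-22 cm³.
ρ = 4 × 56.08 / (6.022 × 10²³ × 1.120 × 10^-22) = 3.326 g/cm³.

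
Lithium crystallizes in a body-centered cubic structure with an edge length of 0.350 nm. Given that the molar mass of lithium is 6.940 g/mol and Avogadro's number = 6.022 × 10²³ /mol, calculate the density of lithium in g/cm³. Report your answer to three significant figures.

0.538 g/cm³

A BCC unit cell contains Z = 2 atoms.
Cell volume: a³ = (0.350 nm)³ = (3.500 × 10^-8 cm)³ = 4.287 × 10^-23 cm³.
ρ = Z·M/(N_A·a³) = 2 × 6.940 / (6.022 × 10²³ × 4.287 × 10^-23) = 0.5376 g/cm³.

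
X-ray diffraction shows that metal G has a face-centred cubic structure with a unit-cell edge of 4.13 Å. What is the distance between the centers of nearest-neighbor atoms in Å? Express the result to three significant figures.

In an FCC structure, atoms touch along the face diagonal, so √2·a = 4r; the nearest-neighbor distance equals 2r = 0.7071·a.
d = 0.7071 × 4.13 = 2.92 Å.

2.92 Å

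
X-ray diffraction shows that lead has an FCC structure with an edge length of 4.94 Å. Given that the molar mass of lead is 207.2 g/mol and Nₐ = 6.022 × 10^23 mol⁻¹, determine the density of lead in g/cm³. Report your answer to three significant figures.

11.4 g/cm³

An FCC unit cell contains Z = 4 atoms.
Cell volume: a³ = (4.94 Å)³ = (4.940 × 10^-8 cm)³ = 1.206 × 10^-22 cm³.
ρ = Z·M/(N_A·a³) = 4 × 207.2 / (6.022 × 10²³ × 1.206 × 10^-22) = 11.42 g/cm³.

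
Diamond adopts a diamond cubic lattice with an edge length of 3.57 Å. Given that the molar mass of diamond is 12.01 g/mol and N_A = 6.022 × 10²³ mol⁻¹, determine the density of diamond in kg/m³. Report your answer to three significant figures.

A diamond cubic unit cell contains Z = 8 atoms.
Cell volume: a³ = (3.57 Å)³ = (3.570 × 10^-8 cm)³ = 4.550 × 10^-23 cm³.
ρ = Z·M/(N_A·a³) = 8 × 12.01 / (6.022 × 10²³ × 4.550 × 10^-23) = 3.507 g/cm³ = 3510 kg/m³.

3510 kg/m³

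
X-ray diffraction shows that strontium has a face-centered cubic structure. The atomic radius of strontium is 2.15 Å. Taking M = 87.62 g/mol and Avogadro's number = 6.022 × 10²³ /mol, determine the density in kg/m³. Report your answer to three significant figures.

In an FCC lattice, atoms touch along the face diagonal, so √2·a = 4r, giving a = 6.081 Å = 6.081 × 10^-8 cm.
With Z = 4, ρ = Z·M/(N_A·a³) = 4 × 87.62 / (6.022 × 10²³ × 2.249 × 10^-22) = 2.588 g/cm³ = 2590 kg/m³.

2590 kg/m³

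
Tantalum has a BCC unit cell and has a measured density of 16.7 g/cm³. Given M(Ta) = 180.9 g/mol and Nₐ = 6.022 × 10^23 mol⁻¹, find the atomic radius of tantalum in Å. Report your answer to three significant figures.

1.43 Å

For a BCC cell (Z = 2), a³ = Z·M/(N_A·ρ) = 2 × 180.9 / (6.022 × 10²³ × 16.70) = 3.598 × 10^-23 cm³, so a = 3.301 × 10^-8 cm = 3.301 Å.
Atoms touch along the body diagonal, so √3·a = 4r, so r = 0.4330 × a = 1.43 Å.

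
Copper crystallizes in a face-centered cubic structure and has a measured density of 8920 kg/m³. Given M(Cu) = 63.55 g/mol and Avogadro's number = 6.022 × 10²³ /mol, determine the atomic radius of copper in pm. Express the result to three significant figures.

128 pm

For an FCC cell (Z = 4), a³ = Z·M/(N_A·ρ) = 4 × 63.55 / (6.022 × 10²³ × 8.920) = 4.732 × 10^-23 cm³, so a = 3.617 × 10^-8 cm = 361.7 pm.
Atoms touch along the face diagonal, so √2·a = 4r, so r = 0.3536 × a = 128 pm.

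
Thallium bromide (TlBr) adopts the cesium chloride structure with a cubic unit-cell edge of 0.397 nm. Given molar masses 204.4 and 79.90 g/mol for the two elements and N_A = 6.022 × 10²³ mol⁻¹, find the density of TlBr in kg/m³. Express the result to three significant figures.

7550 kg/m³

The cesium chloride structure contains Z = 1 formula unit per cell; M(TlBr) = 204.4 + 79.90 = 284.3 g/mol.
a³ = (3.970 × 10^-8 cm)³ = 6.257 × 10^-23 cm³.
ρ = 1 × 284.3 / (6.022 × 10²³ × 6.257 × 10^-23) = 7.545 g/cm³ = 7550 kg/m³.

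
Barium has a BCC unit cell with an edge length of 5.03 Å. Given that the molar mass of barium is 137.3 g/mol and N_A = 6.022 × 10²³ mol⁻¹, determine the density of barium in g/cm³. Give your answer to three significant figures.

A BCC unit cell contains Z = 2 atoms.
Cell volume: a³ = (5.03 Å)³ = (5.030 × 10^-8 cm)³ = 1.273 × 10^-22 cm³.
ρ = Z·M/(N_A·a³) = 2 × 137.3 / (6.022 × 10²³ × 1.273 × 10^-22) = 3.583 g/cm³.

3.58 g/cm³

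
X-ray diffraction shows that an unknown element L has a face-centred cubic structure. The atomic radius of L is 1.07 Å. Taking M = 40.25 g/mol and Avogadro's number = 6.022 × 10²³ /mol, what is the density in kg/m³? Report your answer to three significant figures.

In an FCC lattice, atoms touch along the face diagonal, so √2·a = 4r, giving a = 3.026 Å = 3.026 × 10^-8 cm.
With Z = 4, ρ = Z·M/(N_A·a³) = 4 × 40.25 / (6.022 × 10²³ × 2.772 × 10^-23) = 9.645 g/cm³ = 9640 kg/m³.

9640 kg/m³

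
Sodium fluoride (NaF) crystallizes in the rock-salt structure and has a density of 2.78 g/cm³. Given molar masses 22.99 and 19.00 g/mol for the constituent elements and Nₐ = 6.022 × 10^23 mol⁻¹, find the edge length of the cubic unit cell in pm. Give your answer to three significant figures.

465 pm

M(NaF) = 41.99 g/mol; Z = 4 formula units per cell.
a³ = Z·M/(N_A·ρ) = 4 × 41.99 / (6.022 × 10²³ × 2.78) = 1.003 × 10^-22 cm³, so a = 4.647 × 10^-8 cm = 465 pm.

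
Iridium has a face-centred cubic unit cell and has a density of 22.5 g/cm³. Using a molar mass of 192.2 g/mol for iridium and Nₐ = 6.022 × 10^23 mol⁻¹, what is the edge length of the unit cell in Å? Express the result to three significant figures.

3.84 Å

With Z = 4 atoms per FCC cell, a³ = Z·M/(N_A·ρ) = 4 × 192.2 / (6.022 × 10²³ × 22.50 g/cm³) = 5.674 × 10^-23 cm³.
a = (5.674 × 10^-23)^(1/3) = 3.843 × 10^-8 cm = 3.84 Å.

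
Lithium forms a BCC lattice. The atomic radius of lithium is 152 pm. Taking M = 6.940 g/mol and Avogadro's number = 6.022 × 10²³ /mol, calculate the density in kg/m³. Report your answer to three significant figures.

533 kg/m³

In a BCC lattice, atoms touch along the body diagonal, so √3·a = 4r, giving a = 351.0 pm = 3.510 × 10^-8 cm.
With Z = 2, ρ = Z·M/(N_A·a³) = 2 × 6.940 / (6.022 × 10²³ × 4.325 × 10^-23) = 0.5329 g/cm³ = 533 kg/m³.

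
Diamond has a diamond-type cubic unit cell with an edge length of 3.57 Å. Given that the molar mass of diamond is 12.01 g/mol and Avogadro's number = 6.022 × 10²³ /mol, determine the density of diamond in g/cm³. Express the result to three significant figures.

A diamond cubic unit cell contains Z = 8 atoms.
Cell volume: a³ = (3.57 Å)³ = (3.570 × 10^-8 cm)³ = 4.550 × 10^-23 cm³.
ρ = Z·M/(N_A·a³) = 8 × 12.01 / (6.022 × 10²³ × 4.550 × 10^-23) = 3.507 g/cm³.

3.51 g/cm³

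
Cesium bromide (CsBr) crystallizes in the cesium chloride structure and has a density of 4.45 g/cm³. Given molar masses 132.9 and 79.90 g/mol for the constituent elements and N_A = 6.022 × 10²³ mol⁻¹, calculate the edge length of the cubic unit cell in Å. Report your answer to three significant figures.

4.30 Å

M(CsBr) = 212.8 g/mol; Z = 1 formula unit per cell.
a³ = Z·M/(N_A·ρ) = 1 × 212.8 / (6.022 × 10²³ × 4.45) = 7.941 × 10^-23 cm³, so a = 4.298 × 10^-8 cm = 4.30 Å.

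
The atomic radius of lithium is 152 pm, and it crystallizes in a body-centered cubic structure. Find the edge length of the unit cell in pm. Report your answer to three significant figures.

In a BCC lattice, atoms touch along the body diagonal, so √3·a = 4r.
a = 4r/√3 = 4 × 152 / 1.7321 = 351 pm.

351 pm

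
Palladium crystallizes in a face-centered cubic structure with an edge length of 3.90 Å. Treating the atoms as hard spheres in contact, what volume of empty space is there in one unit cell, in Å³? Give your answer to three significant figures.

15.4 Å³

In an FCC lattice atoms touch along the face diagonal, so √2·a = 4r, so r = 0.3536a = 1.379 Å.
V_cell = a³ = 59.32 Å³; V_atoms = 4 × (4/3)πr³ = 43.92 Å³.
Empty space = 59.32 − 43.92 = 15.4 Å³.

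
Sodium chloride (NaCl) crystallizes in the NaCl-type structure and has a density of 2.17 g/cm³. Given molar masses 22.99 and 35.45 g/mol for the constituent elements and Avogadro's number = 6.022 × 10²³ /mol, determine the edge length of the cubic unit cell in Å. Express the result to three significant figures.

5.63 Å

M(NaCl) = 58.44 g/mol; Z = 4 formula units per cell.
a³ = Z·M/(N_A·ρ) = 4 × 58.44 / (6.022 × 10²³ × 2.17) = 1.789 × 10^-22 cm³, so a = 5.635 × 10^-8 cm = 5.63 Å.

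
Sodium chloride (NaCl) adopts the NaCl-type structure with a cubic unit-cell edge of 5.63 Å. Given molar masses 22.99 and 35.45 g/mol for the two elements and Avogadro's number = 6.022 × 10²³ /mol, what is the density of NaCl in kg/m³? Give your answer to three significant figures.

2180 kg/m³

The NaCl-type structure contains Z = 4 formula units per cell; M(NaCl) = 22.99 + 35.45 = 58.44 g/mol.
a³ = (5.630 × 10^-8 cm)³ = 1.785 × 10^-22 cm³.
ρ = 4 × 58.44 / (6.022 × 10²³ × 1.785 × 10^-22) = 2.175 g/cm³ = 2180 kg/m³.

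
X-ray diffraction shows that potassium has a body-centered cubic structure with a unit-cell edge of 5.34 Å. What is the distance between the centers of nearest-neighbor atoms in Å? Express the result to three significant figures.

In a BCC structure, atoms touch along the body diagonal, so √3·a = 4r; the nearest-neighbor distance equals 2r = 0.8660·a.
d = 0.8660 × 5.34 = 4.62 Å.

4.62 Å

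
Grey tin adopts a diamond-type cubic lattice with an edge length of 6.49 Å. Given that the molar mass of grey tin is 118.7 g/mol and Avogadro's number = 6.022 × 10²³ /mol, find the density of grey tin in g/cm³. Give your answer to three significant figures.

A diamond cubic unit cell contains Z = 8 atoms.
Cell volume: a³ = (6.49 Å)³ = (6.490 × 10^-8 cm)³ = 2.734 × 10^-22 cm³.
ρ = Z·M/(N_A·a³) = 8 × 118.7 / (6.022 × 10²³ × 2.734 × 10^-22) = 5.769 g/cm³.

5.77 g/cm³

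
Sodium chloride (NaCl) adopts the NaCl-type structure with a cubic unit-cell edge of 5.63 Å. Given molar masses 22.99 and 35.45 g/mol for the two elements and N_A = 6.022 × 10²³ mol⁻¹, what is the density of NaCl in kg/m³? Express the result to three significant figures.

The NaCl-type structure contains Z = 4 formula units per cell; M(NaCl) = 22.99 + 35.45 = 58.44 g/mol.
a³ = (5.630 × 10^-8 cm)³ = 1.785 × 10^-22 cm³.
ρ = 4 × 58.44 / (6.022 × 10²³ × 1.785 × 10^-22) = 2.175 g/cm³ = 2180 kg/m³.

2180 kg/m³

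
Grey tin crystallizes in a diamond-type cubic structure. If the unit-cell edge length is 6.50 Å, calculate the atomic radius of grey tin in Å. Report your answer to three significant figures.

1.41 Å

In a diamond cubic lattice, nearest neighbors lie along the body diagonal with √3·a = 8r.
r = √3·a/8 = 1.7321 × 6.50 / 8 = 1.41 Å.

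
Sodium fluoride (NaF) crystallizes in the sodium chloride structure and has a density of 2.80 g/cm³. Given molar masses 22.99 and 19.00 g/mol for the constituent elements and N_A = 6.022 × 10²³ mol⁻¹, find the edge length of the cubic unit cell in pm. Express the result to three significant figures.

M(NaF) = 41.99 g/mol; Z = 4 formula units per cell.
a³ = Z·M/(N_A·ρ) = 4 × 41.99 / (6.022 × 10²³ × 2.80) = 9.961 × 10^-23 cm³, so a = 4.636 × 10^-8 cm = 464 pm.

464 pm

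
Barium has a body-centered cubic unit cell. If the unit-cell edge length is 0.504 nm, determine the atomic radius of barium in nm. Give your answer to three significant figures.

In a BCC lattice, atoms touch along the body diagonal, so √3·a = 4r.
r = √3·a/4 = 1.7321 × 0.504 / 4 = 0.218 nm.

0.218 nm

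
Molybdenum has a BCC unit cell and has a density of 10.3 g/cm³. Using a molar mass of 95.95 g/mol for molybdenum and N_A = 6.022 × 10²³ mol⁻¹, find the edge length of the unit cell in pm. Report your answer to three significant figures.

314 pm

With Z = 2 atoms per BCC cell, a³ = Z·M/(N_A·ρ) = 2 × 95.95 / (6.022 × 10²³ × 10.30 g/cm³) = 3.094 × 10^-23 cm³.
a = (3.094 × 10^-23)^(1/3) = 3.139 × 10^-8 cm = 314 pm.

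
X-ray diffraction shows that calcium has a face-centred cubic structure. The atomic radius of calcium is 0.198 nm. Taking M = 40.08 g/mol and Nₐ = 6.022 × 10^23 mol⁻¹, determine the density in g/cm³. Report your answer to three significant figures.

1.52 g/cm³

In an FCC lattice, atoms touch along the face diagonal, so √2·a = 4r, giving a = 0.5600 nm = 5.600 × 10^-8 cm.
With Z = 4, ρ = Z·M/(N_A·a³) = 4 × 40.08 / (6.022 × 10²³ × 1.756 × 10^-22) = 1.516 g/cm³.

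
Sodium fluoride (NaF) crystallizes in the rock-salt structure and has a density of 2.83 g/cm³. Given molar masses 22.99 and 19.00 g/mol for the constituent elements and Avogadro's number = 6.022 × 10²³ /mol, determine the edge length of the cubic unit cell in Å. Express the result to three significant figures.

4.62 Å

M(NaF) = 41.99 g/mol; Z = 4 formula units per cell.
a³ = Z·M/(N_A·ρ) = 4 × 41.99 / (6.022 × 10²³ × 2.83) = 9.856 × 10^-23 cm³, so a = 4.619 × 10^-8 cm = 4.62 Å.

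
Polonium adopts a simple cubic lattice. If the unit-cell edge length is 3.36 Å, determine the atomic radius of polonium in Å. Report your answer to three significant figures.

In a simple cubic lattice, atoms touch along the cell edge, so a = 2r.
r = a/2 = 3.36/2 = 1.68 Å.

1.68 Å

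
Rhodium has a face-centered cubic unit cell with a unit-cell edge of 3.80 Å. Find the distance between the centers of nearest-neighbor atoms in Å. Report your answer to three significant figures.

2.69 Å

In an FCC structure, atoms touch along the face diagonal, so √2·a = 4r; the nearest-neighbor distance equals 2r = 0.7071·a.
d = 0.7071 × 3.80 = 2.69 Å.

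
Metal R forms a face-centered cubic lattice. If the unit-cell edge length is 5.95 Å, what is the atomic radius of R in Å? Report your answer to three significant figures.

2.10 Å

In an FCC lattice, atoms touch along the face diagonal, so √2·a = 4r.
r = √2·a/4 = 1.4142 × 5.95 / 4 = 2.10 Å.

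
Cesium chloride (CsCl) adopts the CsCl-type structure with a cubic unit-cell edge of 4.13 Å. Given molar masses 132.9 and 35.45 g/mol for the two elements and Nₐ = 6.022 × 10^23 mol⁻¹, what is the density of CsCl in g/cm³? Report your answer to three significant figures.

3.97 g/cm³

The CsCl-type structure contains Z = 1 formula unit per cell; M(CsCl) = 132.9 + 35.45 = 168.35 g/mol.
a³ = (4.130 × 10^-8 cm)³ = 7.044 × 10^-23 cm³.
ρ = 1 × 168.35 / (6.022 × 10²³ × 7.044 × 10^-23) = 3.968 g/cm³.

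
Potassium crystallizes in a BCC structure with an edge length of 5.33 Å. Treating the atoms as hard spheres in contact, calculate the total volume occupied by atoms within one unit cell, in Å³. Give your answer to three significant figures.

103 Å³

In a BCC lattice atoms touch along the body diagonal, so √3·a = 4r, so r = 0.4330a = 2.308 Å.
V_atoms = Z × (4/3)πr³ = 2 × (4/3)π × (2.308)³ = 103 Å³.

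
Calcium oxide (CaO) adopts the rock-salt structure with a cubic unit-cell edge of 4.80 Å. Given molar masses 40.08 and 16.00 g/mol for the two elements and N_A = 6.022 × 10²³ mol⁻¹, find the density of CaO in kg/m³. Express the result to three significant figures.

The rock-salt structure contains Z = 4 formula units per cell; M(CaO) = 40.08 + 16.00 = 56.08 g/mol.
a³ = (4.800 × 10^-8 cm)³ = 1.106 × 10^-22 cm³.
ρ = 4 × 56.08 / (6.022 × 10²³ × 1.106 × 10^-22) = 3.368 g/cm³ = 3370 kg/m³.

3370 kg/m³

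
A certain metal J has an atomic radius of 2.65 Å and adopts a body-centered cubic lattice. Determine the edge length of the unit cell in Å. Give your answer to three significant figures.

6.12 Å

In a BCC lattice, atoms touch along the body diagonal, so √3·a = 4r.
a = 4r/√3 = 4 × 2.65 / 1.7321 = 6.12 Å.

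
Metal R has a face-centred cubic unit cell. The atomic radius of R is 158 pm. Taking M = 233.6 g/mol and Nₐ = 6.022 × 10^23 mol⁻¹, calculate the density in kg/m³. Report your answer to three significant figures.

In an FCC lattice, atoms touch along the face diagonal, so √2·a = 4r, giving a = 446.9 pm = 4.469 × 10^-8 cm.
With Z = 4, ρ = Z·M/(N_A·a³) = 4 × 233.6 / (6.022 × 10²³ × 8.925 × 10^-23) = 17.39 g/cm³ = 17400 kg/m³.

17400 kg/m³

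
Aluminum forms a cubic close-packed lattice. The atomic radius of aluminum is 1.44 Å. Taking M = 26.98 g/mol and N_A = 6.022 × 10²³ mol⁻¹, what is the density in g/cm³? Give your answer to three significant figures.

In an FCC lattice, atoms touch along the face diagonal, so √2·a = 4r, giving a = 4.073 Å = 4.073 × 10^-8 cm.
With Z = 4, ρ = Z·M/(N_A·a³) = 4 × 26.98 / (6.022 × 10²³ × 6.757 × 10^-23) = 2.652 g/cm³.

2.65 g/cm³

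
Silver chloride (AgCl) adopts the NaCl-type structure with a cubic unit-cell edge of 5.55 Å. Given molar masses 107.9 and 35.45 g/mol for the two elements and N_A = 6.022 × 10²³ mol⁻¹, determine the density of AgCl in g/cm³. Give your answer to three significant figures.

5.57 g/cm³

The NaCl-type structure contains Z = 4 formula units per cell; M(AgCl) = 107.9 + 35.45 = 143.35 g/mol.
a³ = (5.550 × 10^-8 cm)³ = 1.710 × 10^-22 cm³.
ρ = 4 × 143.35 / (6.022 × 10²³ × 1.710 × 10^-22) = 5.570 g/cm³.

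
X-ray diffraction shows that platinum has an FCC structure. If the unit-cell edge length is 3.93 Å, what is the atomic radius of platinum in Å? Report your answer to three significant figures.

In an FCC lattice, atoms touch along the face diagonal, so √2·a = 4r.
r = √2·a/4 = 1.4142 × 3.93 / 4 = 1.39 Å.

1.39 Å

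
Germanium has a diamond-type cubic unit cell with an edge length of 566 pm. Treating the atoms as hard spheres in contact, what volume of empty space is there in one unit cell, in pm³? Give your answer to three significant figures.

In a diamond cubic lattice nearest neighbors lie along the body diagonal with √3·a = 8r, so r = 0.2165a = 122.5 pm.
V_cell = a³ = 1.813 × 10^8 pm³; V_atoms = 8 × (4/3)πr³ = 6.167 × 10^7 pm³.
Empty space = 1.813 × 10^8 − 6.167 × 10^7 = 1.20 × 10^8 pm³.

1.20 × 10^8 pm³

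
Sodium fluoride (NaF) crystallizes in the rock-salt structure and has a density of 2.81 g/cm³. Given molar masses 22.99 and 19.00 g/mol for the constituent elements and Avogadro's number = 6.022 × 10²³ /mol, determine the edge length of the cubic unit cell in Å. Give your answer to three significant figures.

4.63 Å

M(NaF) = 41.99 g/mol; Z = 4 formula units per cell.
a³ = Z·M/(N_A·ρ) = 4 × 41.99 / (6.022 × 10²³ × 2.81) = 9.926 × 10^-23 cm³, so a = 4.630 × 10^-8 cm = 4.63 Å.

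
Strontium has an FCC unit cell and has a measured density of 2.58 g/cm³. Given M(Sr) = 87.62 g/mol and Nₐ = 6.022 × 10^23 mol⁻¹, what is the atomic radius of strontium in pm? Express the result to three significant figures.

For an FCC cell (Z = 4), a³ = Z·M/(N_A·ρ) = 4 × 87.62 / (6.022 × 10²³ × 2.580) = 2.256 × 10^-22 cm³, so a = 6.087 × 10^-8 cm = 608.7 pm.
Atoms touch along the face diagonal, so √2·a = 4r, so r = 0.3536 × a = 215 pm.

215 pm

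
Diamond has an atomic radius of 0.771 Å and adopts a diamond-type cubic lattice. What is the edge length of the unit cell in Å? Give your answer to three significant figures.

In a diamond cubic lattice, nearest neighbors lie along the body diagonal with √3·a = 8r.
a = 8r/√3 = 8 × 0.771 / 1.7321 = 3.56 Å.

3.56 Å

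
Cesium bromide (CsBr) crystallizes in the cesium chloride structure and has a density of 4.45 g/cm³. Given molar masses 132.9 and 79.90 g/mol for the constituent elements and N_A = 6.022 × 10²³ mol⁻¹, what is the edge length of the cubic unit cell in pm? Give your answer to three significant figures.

430 pm

M(CsBr) = 212.8 g/mol; Z = 1 formula unit per cell.
a³ = Z·M/(N_A·ρ) = 1 × 212.8 / (6.022 × 10²³ × 4.45) = 7.941 × 10^-23 cm³, so a = 4.298 × 10^-8 cm = 430 pm.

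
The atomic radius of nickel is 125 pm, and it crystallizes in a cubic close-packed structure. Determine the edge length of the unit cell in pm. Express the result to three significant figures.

354 pm

In an FCC lattice, atoms touch along the face diagonal, so √2·a = 4r.
a = 4r/√2 = 4 × 125 / 1.4142 = 354 pm.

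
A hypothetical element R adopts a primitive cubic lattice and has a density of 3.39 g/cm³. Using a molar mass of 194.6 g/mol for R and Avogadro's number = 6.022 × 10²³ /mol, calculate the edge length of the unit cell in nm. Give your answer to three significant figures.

0.457 nm

With Z = 1 atom per simple cubic cell, a³ = Z·M/(N_A·ρ) = 1 × 194.6 / (6.022 × 10²³ × 3.390 g/cm³) = 9.532 × 10^-23 cm³.
a = (9.532 × 10^-23)^(1/3) = 4.568 × 10^-8 cm = 0.457 nm.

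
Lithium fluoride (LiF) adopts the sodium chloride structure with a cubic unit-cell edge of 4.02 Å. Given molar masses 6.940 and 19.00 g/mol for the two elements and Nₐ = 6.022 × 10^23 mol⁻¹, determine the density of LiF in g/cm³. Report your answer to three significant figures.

2.65 g/cm³

The sodium chloride structure contains Z = 4 formula units per cell; M(LiF) = 6.940 + 19.00 = 25.94 g/mol.
a³ = (4.020 × 10^-8 cm)³ = 6.496 × 10^-23 cm³.
ρ = 4 × 25.94 / (6.022 × 10²³ × 6.496 × 10^-23) = 2.652 g/cm³.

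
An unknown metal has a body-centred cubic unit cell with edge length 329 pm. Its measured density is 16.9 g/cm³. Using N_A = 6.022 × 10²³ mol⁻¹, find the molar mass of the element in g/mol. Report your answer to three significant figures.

181 g/mol

A BCC cell has Z = 2 atoms; a = 3.290 × 10^-8 cm.
M = ρ·N_A·a³/Z = 16.9 × 6.022 × 10²³ × 3.561 × 10^-23 / 2 = 181 g/mol.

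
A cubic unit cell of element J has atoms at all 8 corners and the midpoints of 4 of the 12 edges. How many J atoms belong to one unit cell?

2

Corner atoms are shared by 8 cells (1/8 each), edge atoms by 4 (1/4 each).
Net atoms = 8 × 1/8 + 4 × 1/4 = 1 + 1 = 2.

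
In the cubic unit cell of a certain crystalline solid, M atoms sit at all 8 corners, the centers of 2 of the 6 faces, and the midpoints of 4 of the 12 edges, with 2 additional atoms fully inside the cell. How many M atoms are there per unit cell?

Corner atoms are shared by 8 cells (1/8 each), face atoms by 2 (1/2 each), edge atoms by 4 (1/4 each), interior atoms are unshared.
Net atoms = 8 × 1/8 + 2 × 1/2 + 4 × 1/4 + 2 = 1 + 1 + 1 + 2 = 5.

5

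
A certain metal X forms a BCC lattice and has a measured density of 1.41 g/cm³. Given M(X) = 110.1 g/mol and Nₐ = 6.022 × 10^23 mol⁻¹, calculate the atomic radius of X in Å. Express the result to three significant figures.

For a BCC cell (Z = 2), a³ = Z·M/(N_A·ρ) = 2 × 110.1 / (6.022 × 10²³ × 1.410) = 2.593 × 10^-22 cm³, so a = 6.377 × 10^-8 cm = 6.377 Å.
Atoms touch along the body diagonal, so √3·a = 4r, so r = 0.4330 × a = 2.76 Å.

2.76 Å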